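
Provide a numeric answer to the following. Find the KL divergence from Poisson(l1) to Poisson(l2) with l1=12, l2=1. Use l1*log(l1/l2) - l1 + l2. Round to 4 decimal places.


KL divergence for Poisson:
KL = l1*log(l1/l2) - l1 + l2.
l1 = 12, l2 = 1.
log(12/1) = 2.484907.
l1*log(l1/l2) = 12 * 2.484907 = 29.81888.
KL = 29.81888 - 12 + 1 = 18.8189

18.8189


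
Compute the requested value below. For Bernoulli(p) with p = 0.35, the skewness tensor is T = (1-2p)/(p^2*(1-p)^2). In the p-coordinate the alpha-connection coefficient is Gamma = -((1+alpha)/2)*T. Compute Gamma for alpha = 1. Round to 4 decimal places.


Skewness (Amari-Chentsov) tensor: T = (1-2p)/(p^2*(1-p)^2).
p = 0.35, 1-2p = 0.3, p^2 = 0.1225, (1-p)^2 = 0.4225.
T = 0.3/(0.1225 * 0.4225) = 5.796401.
In the p-coordinate, Gamma^(alpha) = Gamma^(0) - (alpha/2)*T with Gamma^(0) = (1/2)*g'(p) = -T/2,
so Gamma^(alpha) = -((1+alpha)/2)*T.
alpha = 1, -(1+alpha)/2 = -1.0.
Gamma = -1.0 * 5.796401 = -5.7964

-5.7964


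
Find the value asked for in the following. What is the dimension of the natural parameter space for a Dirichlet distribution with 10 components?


Exponential family dimension calculation:
Dirichlet with 10 components has 10 natural parameters.

10


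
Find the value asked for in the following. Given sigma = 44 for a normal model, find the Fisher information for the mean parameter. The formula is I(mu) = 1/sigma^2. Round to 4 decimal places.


The Fisher information for the mean of a normal distribution is I(mu) = 1/sigma^2.
sigma = 44, so sigma^2 = 1936.
I(mu) = 1/1936 = 0.0005

0.0005


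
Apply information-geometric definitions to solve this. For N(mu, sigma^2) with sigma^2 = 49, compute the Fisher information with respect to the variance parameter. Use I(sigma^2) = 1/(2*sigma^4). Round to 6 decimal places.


Fisher information for variance: I(sigma^2) = 1/(2*sigma^4).
sigma^2 = 49, so sigma^4 = 2401.
I = 1/(2*2401) = 1/4802 = 0.000208

0.000208


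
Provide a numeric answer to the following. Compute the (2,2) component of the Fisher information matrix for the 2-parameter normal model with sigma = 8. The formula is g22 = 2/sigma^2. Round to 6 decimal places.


For the 2-parameter normal family, the Fisher metric has:
  g11 = 1/sigma^2, g22 = 2/sigma^2.
sigma = 8, sigma^2 = 64.
g22 = 0.031250

0.031250


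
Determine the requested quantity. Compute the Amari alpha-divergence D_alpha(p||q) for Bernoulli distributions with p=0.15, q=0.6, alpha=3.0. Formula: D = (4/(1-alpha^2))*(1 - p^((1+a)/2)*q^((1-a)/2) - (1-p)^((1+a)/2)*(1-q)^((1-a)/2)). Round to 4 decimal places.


Amari alpha-divergence:
D = (4/(1-alpha^2))*(1 - p^((1+a)/2)*q^((1-a)/2) - (1-p)^((1+a)/2)*(1-q)^((1-a)/2)).
alpha = 3.0, p = 0.15, q = 0.6.
e1 = (1+alpha)/2 = 2.0, e2 = (1-alpha)/2 = -1.0.
t1 = p^e1 * q^e2 = 0.15^2.0 * 0.6^-1.0 = 0.0375.
t2 = (1-p)^e1 * (1-q)^e2 = 0.85^2.0 * 0.4^-1.0 = 1.80625.
4/(1-alpha^2) = -0.5.
D = -0.5*(1 - 0.0375 - 1.80625) = 0.4219

0.4219


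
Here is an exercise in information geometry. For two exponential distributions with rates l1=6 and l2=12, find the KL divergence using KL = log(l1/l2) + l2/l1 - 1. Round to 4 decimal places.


KL divergence for exponential family:
KL = log(l1/l2) + l2/l1 - 1.
log(6/12) = -0.693147.
12/6 = 2.0.
KL = -0.693147 + 2.0 - 1 = 0.3069

0.3069


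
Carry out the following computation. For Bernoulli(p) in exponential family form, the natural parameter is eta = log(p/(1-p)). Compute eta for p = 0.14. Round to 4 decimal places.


Natural parameter for Bernoulli: eta = log(p/(1-p)).
p = 0.14, 1-p = 0.86.
p/(1-p) = 0.162791.
eta = log(0.162791) = -1.8153

-1.8153


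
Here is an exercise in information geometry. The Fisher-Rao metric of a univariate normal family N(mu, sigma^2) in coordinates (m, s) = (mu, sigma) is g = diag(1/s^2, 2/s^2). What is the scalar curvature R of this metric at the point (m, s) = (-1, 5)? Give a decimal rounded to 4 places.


The metric has the form g = (A dm^2 + B ds^2)/s^2 with A = 1, B = 2.
Substitute u = sqrt(A/B)*m: g = B*(du^2 + ds^2)/s^2, i.e. B times the
Poincare upper half-plane metric, which has constant Gaussian curvature -1.
Scaling a 2D metric by a constant c divides the Gaussian curvature by c,
so K = -1/B = -1/(2) = -0.5000 everywhere (the point (m, s) = (-1, 5) is irrelevant:
the curvature is constant).
Scalar curvature in dimension 2: R = 2K = -2/(2) = -1.0000.

-1.0000


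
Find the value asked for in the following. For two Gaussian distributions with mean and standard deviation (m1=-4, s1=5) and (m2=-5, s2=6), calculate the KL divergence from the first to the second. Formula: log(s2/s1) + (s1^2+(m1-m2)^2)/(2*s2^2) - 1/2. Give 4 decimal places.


KL divergence between normal distributions:
KL = log(s2/s1) + (s1^2 + (m1-m2)^2)/(2*s2^2) - 1/2.
log(6/5) = 0.182322.
(5^2 + (-4--5)^2)/(2*6^2) = (25 + 1)/72 = 0.361111.
KL = 0.182322 + 0.361111 - 0.5 = 0.0434

0.0434


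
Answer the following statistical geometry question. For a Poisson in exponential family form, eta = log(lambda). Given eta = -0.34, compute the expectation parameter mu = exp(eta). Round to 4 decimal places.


Expectation parameter for Poisson exponential family:
mu = exp(eta).
eta = -0.34.
mu = exp(-0.34) = 0.7118

0.7118


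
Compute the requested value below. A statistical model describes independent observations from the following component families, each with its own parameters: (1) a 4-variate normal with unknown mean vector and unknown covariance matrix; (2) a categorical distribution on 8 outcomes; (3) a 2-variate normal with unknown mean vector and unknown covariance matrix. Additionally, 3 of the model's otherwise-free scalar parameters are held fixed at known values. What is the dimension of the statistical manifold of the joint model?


The dimension of a statistical manifold equals the number of free
(independent) real parameters of the model. For a product of independent
blocks the parameter counts add.
- 4-variate normal: 4 (mean) + 4*5/2 = 10 (symmetric covariance) = 14.
- categorical on 8 outcomes (probabilities sum to 1): 8-1 = 7.
- 2-variate normal: 2 (mean) + 2*3/2 = 3 (symmetric covariance) = 5.
Total = 14 + 7 + 5 = 26.
3 parameter(s) fixed at known values: 26 - 3 = 23.
Dimension = 23

23


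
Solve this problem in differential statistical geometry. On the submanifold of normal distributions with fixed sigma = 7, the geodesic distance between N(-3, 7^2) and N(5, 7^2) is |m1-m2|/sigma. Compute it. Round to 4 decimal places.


On the fixed-variance normal subfamily, geodesic distance = |m1-m2|/sigma.
|-3 - 5| = 8.
sigma = 7.
d = 8/7 = 1.1429

1.1429


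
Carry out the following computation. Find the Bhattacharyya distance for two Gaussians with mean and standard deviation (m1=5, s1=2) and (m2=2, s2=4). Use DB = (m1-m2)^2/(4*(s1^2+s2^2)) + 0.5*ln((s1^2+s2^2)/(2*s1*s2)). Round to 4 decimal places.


Bhattacharyya distance between two Gaussians:
DB = (m1-m2)^2/(4*(s1^2+s2^2)) + (1/2)*ln((s1^2+s2^2)/(2*s1*s2)).
(m1-m2)^2 = (3)^2 = 9.
s1^2+s2^2 = 4 + 16 = 20.
term1 = 9/80 = 0.1125.
term2 = 0.5*ln(20/16.0) = 0.111572.
DB = 0.1125 + 0.111572 = 0.2241

0.2241


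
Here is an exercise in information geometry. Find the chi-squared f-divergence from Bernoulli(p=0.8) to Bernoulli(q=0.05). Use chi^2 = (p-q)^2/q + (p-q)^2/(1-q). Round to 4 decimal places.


Chi-squared divergence between Bernoulli distributions:
chi^2 = (p-q)^2/q + (p-q)^2/(1-q).
p = 0.8, q = 0.05, p-q = 0.75.
(p-q)^2 = 0.5625.
term1 = 0.5625/0.05 = 11.25.
term2 = 0.5625/0.95 = 0.592105.
chi^2 = 11.25 + 0.592105 = 11.8421

11.8421


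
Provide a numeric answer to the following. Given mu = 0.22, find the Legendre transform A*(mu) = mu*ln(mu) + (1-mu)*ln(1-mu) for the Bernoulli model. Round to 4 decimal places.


Legendre transform for Bernoulli:
A*(mu) = mu*log(mu) + (1-mu)*log(1-mu).
mu = 0.22, 1-mu = 0.78.
mu*log(mu) = 0.22*log(0.22) = -0.333108.
(1-mu)*log(1-mu) = 0.78*log(0.78) = -0.1938.
A* = -0.333108 + -0.1938 = -0.5269

-0.5269


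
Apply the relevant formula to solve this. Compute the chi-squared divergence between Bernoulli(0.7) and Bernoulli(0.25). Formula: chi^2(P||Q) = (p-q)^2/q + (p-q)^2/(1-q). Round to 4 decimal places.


Chi-squared divergence between Bernoulli distributions:
chi^2 = (p-q)^2/q + (p-q)^2/(1-q).
p = 0.7, q = 0.25, p-q = 0.45.
(p-q)^2 = 0.2025.
term1 = 0.2025/0.25 = 0.81.
term2 = 0.2025/0.75 = 0.27.
chi^2 = 0.81 + 0.27 = 1.0800

1.0800


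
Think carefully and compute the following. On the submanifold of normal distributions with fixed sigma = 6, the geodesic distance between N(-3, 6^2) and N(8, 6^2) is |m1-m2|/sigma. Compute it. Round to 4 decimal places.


On the fixed-variance normal subfamily, geodesic distance = |m1-m2|/sigma.
|-3 - 8| = 11.
sigma = 6.
d = 11/6 = 1.8333

1.8333


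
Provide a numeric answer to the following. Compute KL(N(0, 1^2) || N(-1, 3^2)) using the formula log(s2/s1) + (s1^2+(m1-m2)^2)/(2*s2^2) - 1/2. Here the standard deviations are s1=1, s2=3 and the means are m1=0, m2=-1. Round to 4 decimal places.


KL divergence between normal distributions:
KL = log(s2/s1) + (s1^2 + (m1-m2)^2)/(2*s2^2) - 1/2.
log(3/1) = 1.098612.
(1^2 + (0--1)^2)/(2*3^2) = (1 + 1)/18 = 0.111111.
KL = 1.098612 + 0.111111 - 0.5 = 0.7097

0.7097


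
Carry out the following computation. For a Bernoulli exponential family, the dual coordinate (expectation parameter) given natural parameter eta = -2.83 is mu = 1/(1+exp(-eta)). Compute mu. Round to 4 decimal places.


Dual coordinate (expectation parameter) for Bernoulli:
mu = 1/(1+exp(-eta)).
eta = -2.83.
exp(-eta) = exp(2.83) = 16.945461.
mu = 1/(1+16.945461) = 0.0557

0.0557


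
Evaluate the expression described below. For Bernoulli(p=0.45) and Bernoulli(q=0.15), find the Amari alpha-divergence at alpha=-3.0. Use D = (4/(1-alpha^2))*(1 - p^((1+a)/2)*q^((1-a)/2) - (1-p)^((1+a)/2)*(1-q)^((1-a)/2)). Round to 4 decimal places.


Amari alpha-divergence:
D = (4/(1-alpha^2))*(1 - p^((1+a)/2)*q^((1-a)/2) - (1-p)^((1+a)/2)*(1-q)^((1-a)/2)).
alpha = -3.0, p = 0.45, q = 0.15.
e1 = (1+alpha)/2 = -1.0, e2 = (1-alpha)/2 = 2.0.
t1 = p^e1 * q^e2 = 0.45^-1.0 * 0.15^2.0 = 0.05.
t2 = (1-p)^e1 * (1-q)^e2 = 0.55^-1.0 * 0.85^2.0 = 1.313636.
4/(1-alpha^2) = -0.5.
D = -0.5*(1 - 0.05 - 1.313636) = 0.1818

0.1818


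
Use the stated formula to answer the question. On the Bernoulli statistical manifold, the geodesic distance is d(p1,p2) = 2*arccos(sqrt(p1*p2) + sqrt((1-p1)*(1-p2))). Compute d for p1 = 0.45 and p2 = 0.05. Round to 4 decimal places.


Geodesic distance on Bernoulli manifold:
d(p1,p2) = 2*arccos(sqrt(p1*p2) + sqrt((1-p1)*(1-p2))).
sqrt(p1*p2) = sqrt(0.45*0.05) = 0.15.
sqrt((1-p1)*(1-p2)) = sqrt(0.55*0.95) = 0.722842.
arg = 0.15 + 0.722842 = 0.872842.
d = 2*arccos(0.872842) = 1.0196

1.0196


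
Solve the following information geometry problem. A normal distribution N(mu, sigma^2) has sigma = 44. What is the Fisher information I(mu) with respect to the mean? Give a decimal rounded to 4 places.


The Fisher information for the mean of a normal distribution is I(mu) = 1/sigma^2.
sigma = 44, so sigma^2 = 1936.
I(mu) = 1/1936 = 0.0005

0.0005


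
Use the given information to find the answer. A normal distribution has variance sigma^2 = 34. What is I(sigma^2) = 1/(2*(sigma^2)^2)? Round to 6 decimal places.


Fisher information for variance: I(sigma^2) = 1/(2*sigma^4).
sigma^2 = 34, so sigma^4 = 1156.
I = 1/(2*1156) = 1/2312 = 0.000433

0.000433


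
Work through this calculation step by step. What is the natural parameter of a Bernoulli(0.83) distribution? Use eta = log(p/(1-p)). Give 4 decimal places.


Natural parameter for Bernoulli: eta = log(p/(1-p)).
p = 0.83, 1-p = 0.17.
p/(1-p) = 4.882353.
eta = log(4.882353) = 1.5856

1.5856


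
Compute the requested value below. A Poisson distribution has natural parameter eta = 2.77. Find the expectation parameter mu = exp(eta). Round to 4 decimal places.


Expectation parameter for Poisson exponential family:
mu = exp(eta).
eta = 2.77.
mu = exp(2.77) = 15.9586

15.9586


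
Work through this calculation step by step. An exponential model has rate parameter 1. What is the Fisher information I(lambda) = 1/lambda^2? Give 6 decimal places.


Fisher information for exponential: I(lambda) = 1/lambda^2.
lambda = 1, lambda^2 = 1.
I = 1/1 = 1.000000

1.000000


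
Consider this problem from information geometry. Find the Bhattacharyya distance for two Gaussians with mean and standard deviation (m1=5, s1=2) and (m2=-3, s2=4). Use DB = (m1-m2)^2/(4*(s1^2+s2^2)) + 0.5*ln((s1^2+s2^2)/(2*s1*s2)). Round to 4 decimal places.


Bhattacharyya distance between two Gaussians:
DB = (m1-m2)^2/(4*(s1^2+s2^2)) + (1/2)*ln((s1^2+s2^2)/(2*s1*s2)).
(m1-m2)^2 = (8)^2 = 64.
s1^2+s2^2 = 4 + 16 = 20.
term1 = 64/80 = 0.8.
term2 = 0.5*ln(20/16.0) = 0.111572.
DB = 0.8 + 0.111572 = 0.9116

0.9116


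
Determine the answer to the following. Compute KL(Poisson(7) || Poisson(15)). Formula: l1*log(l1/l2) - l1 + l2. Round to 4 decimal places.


KL divergence for Poisson:
KL = l1*log(l1/l2) - l1 + l2.
l1 = 7, l2 = 15.
log(7/15) = -0.76214.
l1*log(l1/l2) = 7 * -0.76214 = -5.33498.
KL = -5.33498 - 7 + 15 = 2.6650

2.6650


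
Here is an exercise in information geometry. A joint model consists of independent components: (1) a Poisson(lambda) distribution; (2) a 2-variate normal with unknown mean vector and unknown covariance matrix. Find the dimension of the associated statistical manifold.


The dimension of a statistical manifold equals the number of free
(independent) real parameters of the model. For a product of independent
blocks the parameter counts add.
- Poisson (lambda): 1.
- 2-variate normal: 2 (mean) + 2*3/2 = 3 (symmetric covariance) = 5.
Total = 1 + 5 = 6.
Dimension = 6

6


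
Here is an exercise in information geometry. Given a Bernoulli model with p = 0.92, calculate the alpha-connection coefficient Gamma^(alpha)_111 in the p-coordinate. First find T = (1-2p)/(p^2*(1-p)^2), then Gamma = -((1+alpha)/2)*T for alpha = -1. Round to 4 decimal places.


Skewness (Amari-Chentsov) tensor: T = (1-2p)/(p^2*(1-p)^2).
p = 0.92, 1-2p = -0.84, p^2 = 0.8464, (1-p)^2 = 0.0064.
T = -0.84/(0.8464 * 0.0064) = -155.068526.
In the p-coordinate, Gamma^(alpha) = Gamma^(0) - (alpha/2)*T with Gamma^(0) = (1/2)*g'(p) = -T/2,
so Gamma^(alpha) = -((1+alpha)/2)*T.
alpha = -1, -(1+alpha)/2 = 0.0.
Gamma = 0.0 * -155.068526 = 0.0000

0.0000


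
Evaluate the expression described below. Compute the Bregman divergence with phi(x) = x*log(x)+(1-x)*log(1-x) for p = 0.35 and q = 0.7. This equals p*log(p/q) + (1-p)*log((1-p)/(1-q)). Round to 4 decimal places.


Bregman divergence with negative entropy generator:
D = p*log(p/q) + (1-p)*log((1-p)/(1-q)).
p = 0.35, q = 0.7.
p*log(p/q) = 0.35*log(0.35/0.7) = -0.242602.
(1-p)*log((1-p)/(1-q)) = 0.65*log(0.65/0.3) = 0.502573.
D = -0.242602 + 0.502573 = 0.2600

0.2600


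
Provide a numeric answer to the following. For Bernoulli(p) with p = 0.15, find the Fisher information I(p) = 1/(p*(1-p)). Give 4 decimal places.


For Bernoulli(p), Fisher information is I(p) = 1/(p*(1-p)).
p = 0.15, 1-p = 0.85.
p*(1-p) = 0.1275.
I(p) = 1/0.1275 = 7.8431

7.8431


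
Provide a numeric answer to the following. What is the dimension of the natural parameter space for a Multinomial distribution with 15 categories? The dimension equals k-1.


Exponential family dimension calculation:
For Multinomial with k=15 categories, dim = k-1 = 14.

14


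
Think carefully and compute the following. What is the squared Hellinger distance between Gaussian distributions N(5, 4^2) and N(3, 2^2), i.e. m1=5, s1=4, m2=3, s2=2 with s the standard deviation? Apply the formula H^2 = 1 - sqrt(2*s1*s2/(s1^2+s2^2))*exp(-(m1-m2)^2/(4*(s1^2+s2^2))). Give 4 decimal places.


Squared Hellinger distance for Gaussians:
H^2 = 1 - sqrt(2*s1*s2/(s1^2+s2^2)) * exp(-(m1-m2)^2/(4*(s1^2+s2^2))).
s1^2 = 16, s2^2 = 4, s1^2+s2^2 = 20.
sqrt(2*4*2/(20)) = 0.894427.
(m1-m2)^2 = (2)^2 = 4.
exp(-4/(4*20)) = exp(-0.05) = 0.951229.
H^2 = 1 - 0.894427*0.951229 = 0.1492

0.1492


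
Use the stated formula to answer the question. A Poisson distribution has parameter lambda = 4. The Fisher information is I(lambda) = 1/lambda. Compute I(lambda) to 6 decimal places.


Fisher information for Poisson: I(lambda) = 1/lambda.
lambda = 4.
I(lambda) = 1/4 = 0.250000

0.250000


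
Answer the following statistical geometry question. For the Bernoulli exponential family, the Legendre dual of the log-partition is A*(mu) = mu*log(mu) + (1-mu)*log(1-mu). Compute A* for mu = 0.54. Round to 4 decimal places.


Legendre transform for Bernoulli:
A*(mu) = mu*log(mu) + (1-mu)*log(1-mu).
mu = 0.54, 1-mu = 0.46.
mu*log(mu) = 0.54*log(0.54) = -0.332741.
(1-mu)*log(1-mu) = 0.46*log(0.46) = -0.357203.
A* = -0.332741 + -0.357203 = -0.6899

-0.6899


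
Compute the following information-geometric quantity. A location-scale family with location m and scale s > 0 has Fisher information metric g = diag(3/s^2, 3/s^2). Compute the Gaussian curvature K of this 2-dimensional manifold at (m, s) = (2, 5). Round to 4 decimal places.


The metric has the form g = (A dm^2 + B ds^2)/s^2 with A = 3, B = 3.
Substitute u = sqrt(A/B)*m: g = B*(du^2 + ds^2)/s^2, i.e. B times the
Poincare upper half-plane metric, which has constant Gaussian curvature -1.
Scaling a 2D metric by a constant c divides the Gaussian curvature by c,
so K = -1/B = -1/(3) = -0.3333 everywhere (the point (m, s) = (2, 5) is irrelevant:
the curvature is constant).
The requested Gaussian curvature is K = -0.3333.

-0.3333


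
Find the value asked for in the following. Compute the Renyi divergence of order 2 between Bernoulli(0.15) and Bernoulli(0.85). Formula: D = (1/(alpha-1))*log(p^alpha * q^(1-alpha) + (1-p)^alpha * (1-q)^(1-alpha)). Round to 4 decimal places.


Renyi divergence of order alpha between Bernoulli distributions:
D = (1/(alpha-1))*log(p^alpha * q^(1-alpha) + (1-p)^alpha * (1-q)^(1-alpha)).
alpha = 2, p = 0.15, q = 0.85.
p^alpha * q^(1-alpha) = 0.15^2 * 0.85^-1 = 0.026471.
(1-p)^alpha * (1-q)^(1-alpha) = 0.85^2 * 0.15^-1 = 4.816667.
sum = 0.026471 + 4.816667 = 4.843137.
D = (1/1)*log(4.843137) = 1.5776

1.5776


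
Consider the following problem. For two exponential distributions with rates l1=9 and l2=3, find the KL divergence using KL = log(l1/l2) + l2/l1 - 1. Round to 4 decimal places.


KL divergence for exponential family:
KL = log(l1/l2) + l2/l1 - 1.
log(9/3) = 1.098612.
3/9 = 0.333333.
KL = 1.098612 + 0.333333 - 1 = 0.4319

0.4319


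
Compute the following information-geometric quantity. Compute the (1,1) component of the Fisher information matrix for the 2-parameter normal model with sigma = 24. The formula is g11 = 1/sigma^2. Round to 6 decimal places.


For the 2-parameter normal family, the Fisher metric has:
  g11 = 1/sigma^2, g22 = 2/sigma^2.
sigma = 24, sigma^2 = 576.
g11 = 0.001736

0.001736


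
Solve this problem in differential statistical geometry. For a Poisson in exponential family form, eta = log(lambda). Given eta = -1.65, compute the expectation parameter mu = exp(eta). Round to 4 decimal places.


Expectation parameter for Poisson exponential family:
mu = exp(eta).
eta = -1.65.
mu = exp(-1.65) = 0.1920

0.1920


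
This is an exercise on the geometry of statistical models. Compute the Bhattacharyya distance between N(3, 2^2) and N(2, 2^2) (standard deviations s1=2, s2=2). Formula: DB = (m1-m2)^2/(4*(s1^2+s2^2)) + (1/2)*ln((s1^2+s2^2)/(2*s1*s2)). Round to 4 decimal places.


Bhattacharyya distance between two Gaussians:
DB = (m1-m2)^2/(4*(s1^2+s2^2)) + (1/2)*ln((s1^2+s2^2)/(2*s1*s2)).
(m1-m2)^2 = (1)^2 = 1.
s1^2+s2^2 = 4 + 4 = 8.
term1 = 1/32 = 0.03125.
term2 = 0.5*ln(8/8.0) = 0.0.
DB = 0.03125 + 0.0 = 0.0313

0.0313


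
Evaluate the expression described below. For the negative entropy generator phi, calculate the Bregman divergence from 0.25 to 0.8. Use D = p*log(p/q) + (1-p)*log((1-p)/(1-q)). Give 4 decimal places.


Bregman divergence with negative entropy generator:
D = p*log(p/q) + (1-p)*log((1-p)/(1-q)).
p = 0.25, q = 0.8.
p*log(p/q) = 0.25*log(0.25/0.8) = -0.290788.
(1-p)*log((1-p)/(1-q)) = 0.75*log(0.75/0.2) = 0.991317.
D = -0.290788 + 0.991317 = 0.7005

0.7005


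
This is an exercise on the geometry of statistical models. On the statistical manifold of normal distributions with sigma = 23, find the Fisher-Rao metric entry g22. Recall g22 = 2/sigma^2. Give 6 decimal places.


For the 2-parameter normal family, the Fisher metric has:
  g11 = 1/sigma^2, g22 = 2/sigma^2.
sigma = 23, sigma^2 = 529.
g22 = 0.003781

0.003781


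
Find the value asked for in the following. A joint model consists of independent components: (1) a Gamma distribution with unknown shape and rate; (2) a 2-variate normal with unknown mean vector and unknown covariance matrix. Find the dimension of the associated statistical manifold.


The dimension of a statistical manifold equals the number of free
(independent) real parameters of the model. For a product of independent
blocks the parameter counts add.
- Gamma (shape, rate): 2.
- 2-variate normal: 2 (mean) + 2*3/2 = 3 (symmetric covariance) = 5.
Total = 2 + 5 = 7.
Dimension = 7

7


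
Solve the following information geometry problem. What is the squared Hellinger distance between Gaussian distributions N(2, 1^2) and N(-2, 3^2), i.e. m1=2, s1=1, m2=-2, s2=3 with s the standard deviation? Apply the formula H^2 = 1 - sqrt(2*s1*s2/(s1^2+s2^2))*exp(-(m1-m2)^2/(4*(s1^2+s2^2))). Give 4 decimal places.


Squared Hellinger distance for Gaussians:
H^2 = 1 - sqrt(2*s1*s2/(s1^2+s2^2)) * exp(-(m1-m2)^2/(4*(s1^2+s2^2))).
s1^2 = 1, s2^2 = 9, s1^2+s2^2 = 10.
sqrt(2*1*3/(10)) = 0.774597.
(m1-m2)^2 = (4)^2 = 16.
exp(-16/(4*10)) = exp(-0.4) = 0.67032.
H^2 = 1 - 0.774597*0.67032 = 0.4808

0.4808


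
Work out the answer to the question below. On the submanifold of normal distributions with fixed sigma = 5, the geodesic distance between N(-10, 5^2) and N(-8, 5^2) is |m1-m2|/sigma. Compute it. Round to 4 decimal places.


On the fixed-variance normal subfamily, geodesic distance = |m1-m2|/sigma.
|-10 - -8| = 2.
sigma = 5.
d = 2/5 = 0.4000

0.4000


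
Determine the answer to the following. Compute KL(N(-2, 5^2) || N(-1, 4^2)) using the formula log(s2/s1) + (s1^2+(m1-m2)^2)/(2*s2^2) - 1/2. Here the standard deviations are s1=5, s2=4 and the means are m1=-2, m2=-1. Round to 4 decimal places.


KL divergence between normal distributions:
KL = log(s2/s1) + (s1^2 + (m1-m2)^2)/(2*s2^2) - 1/2.
log(4/5) = -0.223144.
(5^2 + (-2--1)^2)/(2*4^2) = (25 + 1)/32 = 0.8125.
KL = -0.223144 + 0.8125 - 0.5 = 0.0894

0.0894


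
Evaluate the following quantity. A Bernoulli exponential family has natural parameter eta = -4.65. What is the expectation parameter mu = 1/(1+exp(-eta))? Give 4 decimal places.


Dual coordinate (expectation parameter) for Bernoulli:
mu = 1/(1+exp(-eta)).
eta = -4.65.
exp(-eta) = exp(4.65) = 104.584986.
mu = 1/(1+104.584986) = 0.0095

0.0095


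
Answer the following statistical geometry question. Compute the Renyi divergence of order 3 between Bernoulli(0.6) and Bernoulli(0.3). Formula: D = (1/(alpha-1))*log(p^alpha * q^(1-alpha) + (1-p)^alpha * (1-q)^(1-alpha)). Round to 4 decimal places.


Renyi divergence of order alpha between Bernoulli distributions:
D = (1/(alpha-1))*log(p^alpha * q^(1-alpha) + (1-p)^alpha * (1-q)^(1-alpha)).
alpha = 3, p = 0.6, q = 0.3.
p^alpha * q^(1-alpha) = 0.6^3 * 0.3^-2 = 2.4.
(1-p)^alpha * (1-q)^(1-alpha) = 0.4^3 * 0.7^-2 = 0.130612.
sum = 2.4 + 0.130612 = 2.530612.
D = (1/2)*log(2.530612) = 0.4642

0.4642


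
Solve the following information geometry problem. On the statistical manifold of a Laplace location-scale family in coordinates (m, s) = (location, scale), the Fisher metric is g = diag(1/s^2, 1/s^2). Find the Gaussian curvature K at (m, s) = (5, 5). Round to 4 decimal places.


The metric has the form g = (A dm^2 + B ds^2)/s^2 with A = 1, B = 1.
Substitute u = sqrt(A/B)*m: g = B*(du^2 + ds^2)/s^2, i.e. B times the
Poincare upper half-plane metric, which has constant Gaussian curvature -1.
Scaling a 2D metric by a constant c divides the Gaussian curvature by c,
so K = -1/B = -1/(1) = -1.0000 everywhere (the point (m, s) = (5, 5) is irrelevant:
the curvature is constant).
The requested Gaussian curvature is K = -1.0000.

-1.0000


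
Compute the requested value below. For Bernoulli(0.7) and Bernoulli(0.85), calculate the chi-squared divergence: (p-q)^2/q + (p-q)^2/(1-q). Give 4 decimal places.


Chi-squared divergence between Bernoulli distributions:
chi^2 = (p-q)^2/q + (p-q)^2/(1-q).
p = 0.7, q = 0.85, p-q = -0.15.
(p-q)^2 = 0.0225.
term1 = 0.0225/0.85 = 0.026471.
term2 = 0.0225/0.15 = 0.15.
chi^2 = 0.026471 + 0.15 = 0.1765

0.1765


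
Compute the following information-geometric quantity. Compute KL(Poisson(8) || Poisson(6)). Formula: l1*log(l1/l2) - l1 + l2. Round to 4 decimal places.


KL divergence for Poisson:
KL = l1*log(l1/l2) - l1 + l2.
l1 = 8, l2 = 6.
log(8/6) = 0.287682.
l1*log(l1/l2) = 8 * 0.287682 = 2.301457.
KL = 2.301457 - 8 + 6 = 0.3015

0.3015


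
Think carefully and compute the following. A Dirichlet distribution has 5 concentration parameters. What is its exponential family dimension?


Exponential family dimension calculation:
Dirichlet with 5 components has 5 natural parameters.

5


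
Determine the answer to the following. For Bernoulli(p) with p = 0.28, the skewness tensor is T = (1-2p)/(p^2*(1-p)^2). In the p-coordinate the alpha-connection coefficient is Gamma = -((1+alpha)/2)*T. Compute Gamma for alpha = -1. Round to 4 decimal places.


Skewness (Amari-Chentsov) tensor: T = (1-2p)/(p^2*(1-p)^2).
p = 0.28, 1-2p = 0.44, p^2 = 0.0784, (1-p)^2 = 0.5184.
T = 0.44/(0.0784 * 0.5184) = 10.82609.
In the p-coordinate, Gamma^(alpha) = Gamma^(0) - (alpha/2)*T with Gamma^(0) = (1/2)*g'(p) = -T/2,
so Gamma^(alpha) = -((1+alpha)/2)*T.
alpha = -1, -(1+alpha)/2 = 0.0.
Gamma = 0.0 * 10.82609 = 0.0000

0.0000


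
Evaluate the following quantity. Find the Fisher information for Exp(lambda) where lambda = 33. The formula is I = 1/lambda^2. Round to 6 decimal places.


Fisher information for exponential: I(lambda) = 1/lambda^2.
lambda = 33, lambda^2 = 1089.
I = 1/1089 = 0.000918

0.000918


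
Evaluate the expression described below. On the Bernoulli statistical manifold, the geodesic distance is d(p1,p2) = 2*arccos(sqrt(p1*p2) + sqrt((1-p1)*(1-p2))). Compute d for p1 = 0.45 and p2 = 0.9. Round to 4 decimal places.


Geodesic distance on Bernoulli manifold:
d(p1,p2) = 2*arccos(sqrt(p1*p2) + sqrt((1-p1)*(1-p2))).
sqrt(p1*p2) = sqrt(0.45*0.9) = 0.636396.
sqrt((1-p1)*(1-p2)) = sqrt(0.55*0.1) = 0.234521.
arg = 0.636396 + 0.234521 = 0.870917.
d = 2*arccos(0.870917) = 1.0275

1.0275


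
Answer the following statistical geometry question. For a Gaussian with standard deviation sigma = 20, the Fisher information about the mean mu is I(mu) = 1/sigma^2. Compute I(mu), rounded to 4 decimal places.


The Fisher information for the mean of a normal distribution is I(mu) = 1/sigma^2.
sigma = 20, so sigma^2 = 400.
I(mu) = 1/400 = 0.0025

0.0025


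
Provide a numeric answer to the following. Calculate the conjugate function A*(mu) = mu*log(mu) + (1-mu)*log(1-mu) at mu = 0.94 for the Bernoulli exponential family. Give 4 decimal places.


Legendre transform for Bernoulli:
A*(mu) = mu*log(mu) + (1-mu)*log(1-mu).
mu = 0.94, 1-mu = 0.06.
mu*log(mu) = 0.94*log(0.94) = -0.058163.
(1-mu)*log(1-mu) = 0.06*log(0.06) = -0.168805.
A* = -0.058163 + -0.168805 = -0.2270

-0.2270


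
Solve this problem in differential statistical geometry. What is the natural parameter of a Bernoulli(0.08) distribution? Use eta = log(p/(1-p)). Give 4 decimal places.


Natural parameter for Bernoulli: eta = log(p/(1-p)).
p = 0.08, 1-p = 0.92.
p/(1-p) = 0.086957.
eta = log(0.086957) = -2.4423

-2.4423


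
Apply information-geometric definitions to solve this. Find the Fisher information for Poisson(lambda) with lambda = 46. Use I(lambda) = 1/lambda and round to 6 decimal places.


Fisher information for Poisson: I(lambda) = 1/lambda.
lambda = 46.
I(lambda) = 1/46 = 0.021739

0.021739


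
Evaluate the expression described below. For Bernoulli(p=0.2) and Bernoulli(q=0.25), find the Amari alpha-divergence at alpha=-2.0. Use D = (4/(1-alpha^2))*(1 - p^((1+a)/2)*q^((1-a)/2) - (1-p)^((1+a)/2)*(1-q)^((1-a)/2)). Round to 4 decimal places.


Amari alpha-divergence:
D = (4/(1-alpha^2))*(1 - p^((1+a)/2)*q^((1-a)/2) - (1-p)^((1+a)/2)*(1-q)^((1-a)/2)).
alpha = -2.0, p = 0.2, q = 0.25.
e1 = (1+alpha)/2 = -0.5, e2 = (1-alpha)/2 = 1.5.
t1 = p^e1 * q^e2 = 0.2^-0.5 * 0.25^1.5 = 0.279508.
t2 = (1-p)^e1 * (1-q)^e2 = 0.8^-0.5 * 0.75^1.5 = 0.726184.
4/(1-alpha^2) = -1.333333.
D = -1.333333*(1 - 0.279508 - 0.726184) = 0.0076

0.0076


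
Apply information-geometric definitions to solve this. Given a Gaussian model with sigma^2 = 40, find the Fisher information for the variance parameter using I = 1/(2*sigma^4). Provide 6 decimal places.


Fisher information for variance: I(sigma^2) = 1/(2*sigma^4).
sigma^2 = 40, so sigma^4 = 1600.
I = 1/(2*1600) = 1/3200 = 0.000313

0.000313


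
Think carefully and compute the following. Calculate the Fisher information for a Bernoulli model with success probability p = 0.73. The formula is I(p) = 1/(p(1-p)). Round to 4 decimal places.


For Bernoulli(p), Fisher information is I(p) = 1/(p*(1-p)).
p = 0.73, 1-p = 0.27.
p*(1-p) = 0.1971.
I(p) = 1/0.1971 = 5.0736

5.0736


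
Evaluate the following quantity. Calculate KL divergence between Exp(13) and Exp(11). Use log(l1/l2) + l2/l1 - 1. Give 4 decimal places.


KL divergence for exponential family:
KL = log(l1/l2) + l2/l1 - 1.
log(13/11) = 0.167054.
11/13 = 0.846154.
KL = 0.167054 + 0.846154 - 1 = 0.0132

0.0132


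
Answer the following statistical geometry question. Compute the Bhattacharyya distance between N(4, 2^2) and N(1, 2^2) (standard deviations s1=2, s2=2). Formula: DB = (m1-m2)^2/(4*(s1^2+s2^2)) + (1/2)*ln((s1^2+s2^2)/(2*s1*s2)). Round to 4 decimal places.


Bhattacharyya distance between two Gaussians:
DB = (m1-m2)^2/(4*(s1^2+s2^2)) + (1/2)*ln((s1^2+s2^2)/(2*s1*s2)).
(m1-m2)^2 = (3)^2 = 9.
s1^2+s2^2 = 4 + 4 = 8.
term1 = 9/32 = 0.28125.
term2 = 0.5*ln(8/8.0) = 0.0.
DB = 0.28125 + 0.0 = 0.2813

0.2813


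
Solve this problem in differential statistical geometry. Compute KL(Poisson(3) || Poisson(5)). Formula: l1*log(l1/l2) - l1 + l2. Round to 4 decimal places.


KL divergence for Poisson:
KL = l1*log(l1/l2) - l1 + l2.
l1 = 3, l2 = 5.
log(3/5) = -0.510826.
l1*log(l1/l2) = 3 * -0.510826 = -1.532477.
KL = -1.532477 - 3 + 5 = 0.4675

0.4675


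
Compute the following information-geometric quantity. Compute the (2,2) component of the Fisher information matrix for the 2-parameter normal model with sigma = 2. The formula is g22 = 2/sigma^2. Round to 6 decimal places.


For the 2-parameter normal family, the Fisher metric has:
  g11 = 1/sigma^2, g22 = 2/sigma^2.
sigma = 2, sigma^2 = 4.
g22 = 0.500000

0.500000


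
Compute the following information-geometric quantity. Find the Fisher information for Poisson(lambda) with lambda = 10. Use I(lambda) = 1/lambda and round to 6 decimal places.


Fisher information for Poisson: I(lambda) = 1/lambda.
lambda = 10.
I(lambda) = 1/10 = 0.100000

0.100000


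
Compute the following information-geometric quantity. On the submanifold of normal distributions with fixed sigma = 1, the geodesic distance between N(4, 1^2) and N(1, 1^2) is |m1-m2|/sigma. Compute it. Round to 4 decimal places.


On the fixed-variance normal subfamily, geodesic distance = |m1-m2|/sigma.
|4 - 1| = 3.
sigma = 1.
d = 3/1 = 3.0000

3.0000


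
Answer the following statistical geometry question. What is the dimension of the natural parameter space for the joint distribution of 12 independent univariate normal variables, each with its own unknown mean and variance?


Exponential family dimension calculation:
Each univariate normal has two natural parameters (mu/sigma^2 and -1/(2 sigma^2)).
With 12 independent components, dim = 2 * 12 = 24.

24


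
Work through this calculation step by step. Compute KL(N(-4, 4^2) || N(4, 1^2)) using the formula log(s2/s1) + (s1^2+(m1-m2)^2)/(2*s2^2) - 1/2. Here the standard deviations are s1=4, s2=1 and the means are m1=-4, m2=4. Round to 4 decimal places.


KL divergence between normal distributions:
KL = log(s2/s1) + (s1^2 + (m1-m2)^2)/(2*s2^2) - 1/2.
log(1/4) = -1.386294.
(4^2 + (-4-4)^2)/(2*1^2) = (16 + 64)/2 = 40.0.
KL = -1.386294 + 40.0 - 0.5 = 38.1137

38.1137


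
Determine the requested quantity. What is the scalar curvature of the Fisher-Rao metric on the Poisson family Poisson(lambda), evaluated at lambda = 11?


This family has a single free parameter, so its statistical manifold
is 1-dimensional. The Riemann curvature tensor of any 1-dimensional
Riemannian manifold vanishes identically, so R = 0.

0


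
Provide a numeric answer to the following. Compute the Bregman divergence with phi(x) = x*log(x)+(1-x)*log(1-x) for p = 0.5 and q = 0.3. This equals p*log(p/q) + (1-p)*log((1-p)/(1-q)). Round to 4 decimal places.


Bregman divergence with negative entropy generator:
D = p*log(p/q) + (1-p)*log((1-p)/(1-q)).
p = 0.5, q = 0.3.
p*log(p/q) = 0.5*log(0.5/0.3) = 0.255413.
(1-p)*log((1-p)/(1-q)) = 0.5*log(0.5/0.7) = -0.168236.
D = 0.255413 + -0.168236 = 0.0872

0.0872


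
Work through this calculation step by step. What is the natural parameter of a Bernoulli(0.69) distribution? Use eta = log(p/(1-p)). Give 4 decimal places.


Natural parameter for Bernoulli: eta = log(p/(1-p)).
p = 0.69, 1-p = 0.31.
p/(1-p) = 2.225806.
eta = log(2.225806) = 0.8001

0.8001


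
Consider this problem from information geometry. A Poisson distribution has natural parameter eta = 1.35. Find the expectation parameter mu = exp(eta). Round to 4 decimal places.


Expectation parameter for Poisson exponential family:
mu = exp(eta).
eta = 1.35.
mu = exp(1.35) = 3.8574

3.8574


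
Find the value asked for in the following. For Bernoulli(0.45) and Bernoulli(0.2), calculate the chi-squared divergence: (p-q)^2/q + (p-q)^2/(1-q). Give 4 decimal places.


Chi-squared divergence between Bernoulli distributions:
chi^2 = (p-q)^2/q + (p-q)^2/(1-q).
p = 0.45, q = 0.2, p-q = 0.25.
(p-q)^2 = 0.0625.
term1 = 0.0625/0.2 = 0.3125.
term2 = 0.0625/0.8 = 0.078125.
chi^2 = 0.3125 + 0.078125 = 0.3906

0.3906


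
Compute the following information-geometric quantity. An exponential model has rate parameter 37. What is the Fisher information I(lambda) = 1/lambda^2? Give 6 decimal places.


Fisher information for exponential: I(lambda) = 1/lambda^2.
lambda = 37, lambda^2 = 1369.
I = 1/1369 = 0.000730

0.000730


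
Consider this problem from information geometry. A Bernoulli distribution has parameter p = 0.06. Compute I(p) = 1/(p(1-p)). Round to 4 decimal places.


For Bernoulli(p), Fisher information is I(p) = 1/(p*(1-p)).
p = 0.06, 1-p = 0.94.
p*(1-p) = 0.0564.
I(p) = 1/0.0564 = 17.7305

17.7305


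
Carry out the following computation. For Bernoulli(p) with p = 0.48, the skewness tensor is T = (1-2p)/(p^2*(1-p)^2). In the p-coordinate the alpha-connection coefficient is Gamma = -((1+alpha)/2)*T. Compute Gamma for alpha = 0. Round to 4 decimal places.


Skewness (Amari-Chentsov) tensor: T = (1-2p)/(p^2*(1-p)^2).
p = 0.48, 1-2p = 0.04, p^2 = 0.2304, (1-p)^2 = 0.2704.
T = 0.04/(0.2304 * 0.2704) = 0.642053.
In the p-coordinate, Gamma^(alpha) = Gamma^(0) - (alpha/2)*T with Gamma^(0) = (1/2)*g'(p) = -T/2,
so Gamma^(alpha) = -((1+alpha)/2)*T.
alpha = 0, -(1+alpha)/2 = -0.5.
Gamma = -0.5 * 0.642053 = -0.3210

-0.3210


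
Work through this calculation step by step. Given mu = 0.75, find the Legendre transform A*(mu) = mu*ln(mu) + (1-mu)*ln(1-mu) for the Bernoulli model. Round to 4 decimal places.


Legendre transform for Bernoulli:
A*(mu) = mu*log(mu) + (1-mu)*log(1-mu).
mu = 0.75, 1-mu = 0.25.
mu*log(mu) = 0.75*log(0.75) = -0.215762.
(1-mu)*log(1-mu) = 0.25*log(0.25) = -0.346574.
A* = -0.215762 + -0.346574 = -0.5623

-0.5623


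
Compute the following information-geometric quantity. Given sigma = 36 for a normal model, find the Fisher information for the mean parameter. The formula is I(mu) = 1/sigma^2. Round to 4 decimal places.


The Fisher information for the mean of a normal distribution is I(mu) = 1/sigma^2.
sigma = 36, so sigma^2 = 1296.
I(mu) = 1/1296 = 0.0008

0.0008


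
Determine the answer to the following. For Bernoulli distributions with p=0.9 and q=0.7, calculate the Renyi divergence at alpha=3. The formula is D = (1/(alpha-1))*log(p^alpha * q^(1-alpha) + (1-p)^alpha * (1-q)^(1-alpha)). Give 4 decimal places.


Renyi divergence of order alpha between Bernoulli distributions:
D = (1/(alpha-1))*log(p^alpha * q^(1-alpha) + (1-p)^alpha * (1-q)^(1-alpha)).
alpha = 3, p = 0.9, q = 0.7.
p^alpha * q^(1-alpha) = 0.9^3 * 0.7^-2 = 1.487755.
(1-p)^alpha * (1-q)^(1-alpha) = 0.1^3 * 0.3^-2 = 0.011111.
sum = 1.487755 + 0.011111 = 1.498866.
D = (1/2)*log(1.498866) = 0.2024

0.2024


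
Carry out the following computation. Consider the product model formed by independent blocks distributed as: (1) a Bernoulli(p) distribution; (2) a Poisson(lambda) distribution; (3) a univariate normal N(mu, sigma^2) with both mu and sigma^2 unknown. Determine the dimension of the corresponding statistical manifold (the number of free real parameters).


The dimension of a statistical manifold equals the number of free
(independent) real parameters of the model. For a product of independent
blocks the parameter counts add.
- Bernoulli (p): 1.
- Poisson (lambda): 1.
- normal (mu, sigma^2): 2.
Total = 1 + 1 + 2 = 4.
Dimension = 4

4


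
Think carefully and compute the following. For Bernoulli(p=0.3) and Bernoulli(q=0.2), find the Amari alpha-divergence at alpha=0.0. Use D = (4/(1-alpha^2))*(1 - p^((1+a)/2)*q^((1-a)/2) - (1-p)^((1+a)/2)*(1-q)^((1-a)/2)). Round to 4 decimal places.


Amari alpha-divergence:
D = (4/(1-alpha^2))*(1 - p^((1+a)/2)*q^((1-a)/2) - (1-p)^((1+a)/2)*(1-q)^((1-a)/2)).
alpha = 0.0, p = 0.3, q = 0.2.
e1 = (1+alpha)/2 = 0.5, e2 = (1-alpha)/2 = 0.5.
t1 = p^e1 * q^e2 = 0.3^0.5 * 0.2^0.5 = 0.244949.
t2 = (1-p)^e1 * (1-q)^e2 = 0.7^0.5 * 0.8^0.5 = 0.748331.
4/(1-alpha^2) = 4.0.
D = 4.0*(1 - 0.244949 - 0.748331) = 0.0269

0.0269


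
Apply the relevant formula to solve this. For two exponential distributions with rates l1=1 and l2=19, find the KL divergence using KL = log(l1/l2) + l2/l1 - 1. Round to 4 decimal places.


KL divergence for exponential family:
KL = log(l1/l2) + l2/l1 - 1.
log(1/19) = -2.944439.
19/1 = 19.0.
KL = -2.944439 + 19.0 - 1 = 15.0556

15.0556


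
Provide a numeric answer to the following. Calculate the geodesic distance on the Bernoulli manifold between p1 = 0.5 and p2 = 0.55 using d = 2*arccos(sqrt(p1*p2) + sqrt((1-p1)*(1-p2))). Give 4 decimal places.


Geodesic distance on Bernoulli manifold:
d(p1,p2) = 2*arccos(sqrt(p1*p2) + sqrt((1-p1)*(1-p2))).
sqrt(p1*p2) = sqrt(0.5*0.55) = 0.524404.
sqrt((1-p1)*(1-p2)) = sqrt(0.5*0.45) = 0.474342.
arg = 0.524404 + 0.474342 = 0.998746.
d = 2*arccos(0.998746) = 0.1002

0.1002


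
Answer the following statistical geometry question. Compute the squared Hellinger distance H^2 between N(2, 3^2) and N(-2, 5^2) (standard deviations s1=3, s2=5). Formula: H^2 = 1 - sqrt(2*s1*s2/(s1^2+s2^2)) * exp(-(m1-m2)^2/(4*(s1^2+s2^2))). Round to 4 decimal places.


Squared Hellinger distance for Gaussians:
H^2 = 1 - sqrt(2*s1*s2/(s1^2+s2^2)) * exp(-(m1-m2)^2/(4*(s1^2+s2^2))).
s1^2 = 9, s2^2 = 25, s1^2+s2^2 = 34.
sqrt(2*3*5/(34)) = 0.939336.
(m1-m2)^2 = (4)^2 = 16.
exp(-16/(4*34)) = exp(-0.117647) = 0.88901.
H^2 = 1 - 0.939336*0.88901 = 0.1649

0.1649


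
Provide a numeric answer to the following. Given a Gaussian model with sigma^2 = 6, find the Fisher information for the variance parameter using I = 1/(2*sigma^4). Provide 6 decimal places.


Fisher information for variance: I(sigma^2) = 1/(2*sigma^4).
sigma^2 = 6, so sigma^4 = 36.
I = 1/(2*36) = 1/72 = 0.013889

0.013889
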